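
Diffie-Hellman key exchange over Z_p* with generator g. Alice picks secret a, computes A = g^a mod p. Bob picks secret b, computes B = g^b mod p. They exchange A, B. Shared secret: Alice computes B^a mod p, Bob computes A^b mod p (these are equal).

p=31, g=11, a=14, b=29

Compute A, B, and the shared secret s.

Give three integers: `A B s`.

A = 11^14 mod 31  (bits of 14 = 1110)
  bit 0 = 1: r = r^2 * 11 mod 31 = 1^2 * 11 = 1*11 = 11
  bit 1 = 1: r = r^2 * 11 mod 31 = 11^2 * 11 = 28*11 = 29
  bit 2 = 1: r = r^2 * 11 mod 31 = 29^2 * 11 = 4*11 = 13
  bit 3 = 0: r = r^2 mod 31 = 13^2 = 14
  -> A = 14
B = 11^29 mod 31  (bits of 29 = 11101)
  bit 0 = 1: r = r^2 * 11 mod 31 = 1^2 * 11 = 1*11 = 11
  bit 1 = 1: r = r^2 * 11 mod 31 = 11^2 * 11 = 28*11 = 29
  bit 2 = 1: r = r^2 * 11 mod 31 = 29^2 * 11 = 4*11 = 13
  bit 3 = 0: r = r^2 mod 31 = 13^2 = 14
  bit 4 = 1: r = r^2 * 11 mod 31 = 14^2 * 11 = 10*11 = 17
  -> B = 17
s = B^a = 17^14 mod 31  (bits of 14 = 1110)
  bit 0 = 1: r = r^2 * 17 mod 31 = 1^2 * 17 = 1*17 = 17
  bit 1 = 1: r = r^2 * 17 mod 31 = 17^2 * 17 = 10*17 = 15
  bit 2 = 1: r = r^2 * 17 mod 31 = 15^2 * 17 = 8*17 = 12
  bit 3 = 0: r = r^2 mod 31 = 12^2 = 20
  -> s = B^a = 20

Answer: 14 17 20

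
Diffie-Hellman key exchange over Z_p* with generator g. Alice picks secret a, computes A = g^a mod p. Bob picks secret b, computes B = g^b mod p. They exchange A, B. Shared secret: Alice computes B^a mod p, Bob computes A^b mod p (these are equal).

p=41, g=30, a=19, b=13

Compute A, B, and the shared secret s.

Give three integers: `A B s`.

A = 30^19 mod 41  (bits of 19 = 10011)
  bit 0 = 1: r = r^2 * 30 mod 41 = 1^2 * 30 = 1*30 = 30
  bit 1 = 0: r = r^2 mod 41 = 30^2 = 39
  bit 2 = 0: r = r^2 mod 41 = 39^2 = 4
  bit 3 = 1: r = r^2 * 30 mod 41 = 4^2 * 30 = 16*30 = 29
  bit 4 = 1: r = r^2 * 30 mod 41 = 29^2 * 30 = 21*30 = 15
  -> A = 15
B = 30^13 mod 41  (bits of 13 = 1101)
  bit 0 = 1: r = r^2 * 30 mod 41 = 1^2 * 30 = 1*30 = 30
  bit 1 = 1: r = r^2 * 30 mod 41 = 30^2 * 30 = 39*30 = 22
  bit 2 = 0: r = r^2 mod 41 = 22^2 = 33
  bit 3 = 1: r = r^2 * 30 mod 41 = 33^2 * 30 = 23*30 = 34
  -> B = 34
s = B^a = 34^19 mod 41  (bits of 19 = 10011)
  bit 0 = 1: r = r^2 * 34 mod 41 = 1^2 * 34 = 1*34 = 34
  bit 1 = 0: r = r^2 mod 41 = 34^2 = 8
  bit 2 = 0: r = r^2 mod 41 = 8^2 = 23
  bit 3 = 1: r = r^2 * 34 mod 41 = 23^2 * 34 = 37*34 = 28
  bit 4 = 1: r = r^2 * 34 mod 41 = 28^2 * 34 = 5*34 = 6
  -> s = B^a = 6

Answer: 15 34 6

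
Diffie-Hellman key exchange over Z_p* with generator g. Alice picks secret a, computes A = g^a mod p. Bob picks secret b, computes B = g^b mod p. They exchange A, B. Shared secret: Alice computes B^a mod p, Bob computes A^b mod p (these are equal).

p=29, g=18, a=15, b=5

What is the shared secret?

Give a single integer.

A = 18^15 mod 29  (bits of 15 = 1111)
  bit 0 = 1: r = r^2 * 18 mod 29 = 1^2 * 18 = 1*18 = 18
  bit 1 = 1: r = r^2 * 18 mod 29 = 18^2 * 18 = 5*18 = 3
  bit 2 = 1: r = r^2 * 18 mod 29 = 3^2 * 18 = 9*18 = 17
  bit 3 = 1: r = r^2 * 18 mod 29 = 17^2 * 18 = 28*18 = 11
  -> A = 11
B = 18^5 mod 29  (bits of 5 = 101)
  bit 0 = 1: r = r^2 * 18 mod 29 = 1^2 * 18 = 1*18 = 18
  bit 1 = 0: r = r^2 mod 29 = 18^2 = 5
  bit 2 = 1: r = r^2 * 18 mod 29 = 5^2 * 18 = 25*18 = 15
  -> B = 15
s = B^a = 15^15 mod 29  (bits of 15 = 1111)
  bit 0 = 1: r = r^2 * 15 mod 29 = 1^2 * 15 = 1*15 = 15
  bit 1 = 1: r = r^2 * 15 mod 29 = 15^2 * 15 = 22*15 = 11
  bit 2 = 1: r = r^2 * 15 mod 29 = 11^2 * 15 = 5*15 = 17
  bit 3 = 1: r = r^2 * 15 mod 29 = 17^2 * 15 = 28*15 = 14
  -> s = B^a = 14

Answer: 14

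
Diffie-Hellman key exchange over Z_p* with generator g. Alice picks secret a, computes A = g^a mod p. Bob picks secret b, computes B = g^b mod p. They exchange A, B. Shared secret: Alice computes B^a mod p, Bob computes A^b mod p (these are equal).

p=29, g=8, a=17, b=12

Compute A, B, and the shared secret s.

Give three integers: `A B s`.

A = 8^17 mod 29  (bits of 17 = 10001)
  bit 0 = 1: r = r^2 * 8 mod 29 = 1^2 * 8 = 1*8 = 8
  bit 1 = 0: r = r^2 mod 29 = 8^2 = 6
  bit 2 = 0: r = r^2 mod 29 = 6^2 = 7
  bit 3 = 0: r = r^2 mod 29 = 7^2 = 20
  bit 4 = 1: r = r^2 * 8 mod 29 = 20^2 * 8 = 23*8 = 10
  -> A = 10
B = 8^12 mod 29  (bits of 12 = 1100)
  bit 0 = 1: r = r^2 * 8 mod 29 = 1^2 * 8 = 1*8 = 8
  bit 1 = 1: r = r^2 * 8 mod 29 = 8^2 * 8 = 6*8 = 19
  bit 2 = 0: r = r^2 mod 29 = 19^2 = 13
  bit 3 = 0: r = r^2 mod 29 = 13^2 = 24
  -> B = 24
s = B^a = 24^17 mod 29  (bits of 17 = 10001)
  bit 0 = 1: r = r^2 * 24 mod 29 = 1^2 * 24 = 1*24 = 24
  bit 1 = 0: r = r^2 mod 29 = 24^2 = 25
  bit 2 = 0: r = r^2 mod 29 = 25^2 = 16
  bit 3 = 0: r = r^2 mod 29 = 16^2 = 24
  bit 4 = 1: r = r^2 * 24 mod 29 = 24^2 * 24 = 25*24 = 20
  -> s = B^a = 20

Answer: 10 24 20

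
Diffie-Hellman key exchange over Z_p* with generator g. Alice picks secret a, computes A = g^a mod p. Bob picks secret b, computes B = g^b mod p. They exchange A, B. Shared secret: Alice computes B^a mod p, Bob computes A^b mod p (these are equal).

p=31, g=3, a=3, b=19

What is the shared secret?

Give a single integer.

Answer: 23

Derivation:
A = 3^3 mod 31  (bits of 3 = 11)
  bit 0 = 1: r = r^2 * 3 mod 31 = 1^2 * 3 = 1*3 = 3
  bit 1 = 1: r = r^2 * 3 mod 31 = 3^2 * 3 = 9*3 = 27
  -> A = 27
B = 3^19 mod 31  (bits of 19 = 10011)
  bit 0 = 1: r = r^2 * 3 mod 31 = 1^2 * 3 = 1*3 = 3
  bit 1 = 0: r = r^2 mod 31 = 3^2 = 9
  bit 2 = 0: r = r^2 mod 31 = 9^2 = 19
  bit 3 = 1: r = r^2 * 3 mod 31 = 19^2 * 3 = 20*3 = 29
  bit 4 = 1: r = r^2 * 3 mod 31 = 29^2 * 3 = 4*3 = 12
  -> B = 12
s = B^a = 12^3 mod 31  (bits of 3 = 11)
  bit 0 = 1: r = r^2 * 12 mod 31 = 1^2 * 12 = 1*12 = 12
  bit 1 = 1: r = r^2 * 12 mod 31 = 12^2 * 12 = 20*12 = 23
  -> s = B^a = 23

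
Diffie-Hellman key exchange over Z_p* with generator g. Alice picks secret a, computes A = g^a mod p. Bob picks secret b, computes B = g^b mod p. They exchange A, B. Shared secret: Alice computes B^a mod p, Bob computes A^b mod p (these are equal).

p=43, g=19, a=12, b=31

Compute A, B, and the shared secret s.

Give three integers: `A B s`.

A = 19^12 mod 43  (bits of 12 = 1100)
  bit 0 = 1: r = r^2 * 19 mod 43 = 1^2 * 19 = 1*19 = 19
  bit 1 = 1: r = r^2 * 19 mod 43 = 19^2 * 19 = 17*19 = 22
  bit 2 = 0: r = r^2 mod 43 = 22^2 = 11
  bit 3 = 0: r = r^2 mod 43 = 11^2 = 35
  -> A = 35
B = 19^31 mod 43  (bits of 31 = 11111)
  bit 0 = 1: r = r^2 * 19 mod 43 = 1^2 * 19 = 1*19 = 19
  bit 1 = 1: r = r^2 * 19 mod 43 = 19^2 * 19 = 17*19 = 22
  bit 2 = 1: r = r^2 * 19 mod 43 = 22^2 * 19 = 11*19 = 37
  bit 3 = 1: r = r^2 * 19 mod 43 = 37^2 * 19 = 36*19 = 39
  bit 4 = 1: r = r^2 * 19 mod 43 = 39^2 * 19 = 16*19 = 3
  -> B = 3
s = B^a = 3^12 mod 43  (bits of 12 = 1100)
  bit 0 = 1: r = r^2 * 3 mod 43 = 1^2 * 3 = 1*3 = 3
  bit 1 = 1: r = r^2 * 3 mod 43 = 3^2 * 3 = 9*3 = 27
  bit 2 = 0: r = r^2 mod 43 = 27^2 = 41
  bit 3 = 0: r = r^2 mod 43 = 41^2 = 4
  -> s = B^a = 4

Answer: 35 3 4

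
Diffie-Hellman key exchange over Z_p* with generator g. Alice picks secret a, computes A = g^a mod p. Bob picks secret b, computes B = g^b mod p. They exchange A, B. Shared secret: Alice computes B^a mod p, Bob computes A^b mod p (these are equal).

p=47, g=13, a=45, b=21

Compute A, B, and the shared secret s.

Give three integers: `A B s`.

Answer: 29 5 19

Derivation:
A = 13^45 mod 47  (bits of 45 = 101101)
  bit 0 = 1: r = r^2 * 13 mod 47 = 1^2 * 13 = 1*13 = 13
  bit 1 = 0: r = r^2 mod 47 = 13^2 = 28
  bit 2 = 1: r = r^2 * 13 mod 47 = 28^2 * 13 = 32*13 = 40
  bit 3 = 1: r = r^2 * 13 mod 47 = 40^2 * 13 = 2*13 = 26
  bit 4 = 0: r = r^2 mod 47 = 26^2 = 18
  bit 5 = 1: r = r^2 * 13 mod 47 = 18^2 * 13 = 42*13 = 29
  -> A = 29
B = 13^21 mod 47  (bits of 21 = 10101)
  bit 0 = 1: r = r^2 * 13 mod 47 = 1^2 * 13 = 1*13 = 13
  bit 1 = 0: r = r^2 mod 47 = 13^2 = 28
  bit 2 = 1: r = r^2 * 13 mod 47 = 28^2 * 13 = 32*13 = 40
  bit 3 = 0: r = r^2 mod 47 = 40^2 = 2
  bit 4 = 1: r = r^2 * 13 mod 47 = 2^2 * 13 = 4*13 = 5
  -> B = 5
s = B^a = 5^45 mod 47  (bits of 45 = 101101)
  bit 0 = 1: r = r^2 * 5 mod 47 = 1^2 * 5 = 1*5 = 5
  bit 1 = 0: r = r^2 mod 47 = 5^2 = 25
  bit 2 = 1: r = r^2 * 5 mod 47 = 25^2 * 5 = 14*5 = 23
  bit 3 = 1: r = r^2 * 5 mod 47 = 23^2 * 5 = 12*5 = 13
  bit 4 = 0: r = r^2 mod 47 = 13^2 = 28
  bit 5 = 1: r = r^2 * 5 mod 47 = 28^2 * 5 = 32*5 = 19
  -> s = B^a = 19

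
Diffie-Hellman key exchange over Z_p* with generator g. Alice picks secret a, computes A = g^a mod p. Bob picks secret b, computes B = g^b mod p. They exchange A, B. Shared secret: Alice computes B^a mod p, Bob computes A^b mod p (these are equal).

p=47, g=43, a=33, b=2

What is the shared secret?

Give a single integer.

A = 43^33 mod 47  (bits of 33 = 100001)
  bit 0 = 1: r = r^2 * 43 mod 47 = 1^2 * 43 = 1*43 = 43
  bit 1 = 0: r = r^2 mod 47 = 43^2 = 16
  bit 2 = 0: r = r^2 mod 47 = 16^2 = 21
  bit 3 = 0: r = r^2 mod 47 = 21^2 = 18
  bit 4 = 0: r = r^2 mod 47 = 18^2 = 42
  bit 5 = 1: r = r^2 * 43 mod 47 = 42^2 * 43 = 25*43 = 41
  -> A = 41
B = 43^2 mod 47  (bits of 2 = 10)
  bit 0 = 1: r = r^2 * 43 mod 47 = 1^2 * 43 = 1*43 = 43
  bit 1 = 0: r = r^2 mod 47 = 43^2 = 16
  -> B = 16
s = B^a = 16^33 mod 47  (bits of 33 = 100001)
  bit 0 = 1: r = r^2 * 16 mod 47 = 1^2 * 16 = 1*16 = 16
  bit 1 = 0: r = r^2 mod 47 = 16^2 = 21
  bit 2 = 0: r = r^2 mod 47 = 21^2 = 18
  bit 3 = 0: r = r^2 mod 47 = 18^2 = 42
  bit 4 = 0: r = r^2 mod 47 = 42^2 = 25
  bit 5 = 1: r = r^2 * 16 mod 47 = 25^2 * 16 = 14*16 = 36
  -> s = B^a = 36

Answer: 36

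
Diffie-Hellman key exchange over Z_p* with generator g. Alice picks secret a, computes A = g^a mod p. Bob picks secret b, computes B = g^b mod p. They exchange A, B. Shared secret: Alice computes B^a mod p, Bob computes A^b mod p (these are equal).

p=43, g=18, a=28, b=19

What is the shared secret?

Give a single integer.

A = 18^28 mod 43  (bits of 28 = 11100)
  bit 0 = 1: r = r^2 * 18 mod 43 = 1^2 * 18 = 1*18 = 18
  bit 1 = 1: r = r^2 * 18 mod 43 = 18^2 * 18 = 23*18 = 27
  bit 2 = 1: r = r^2 * 18 mod 43 = 27^2 * 18 = 41*18 = 7
  bit 3 = 0: r = r^2 mod 43 = 7^2 = 6
  bit 4 = 0: r = r^2 mod 43 = 6^2 = 36
  -> A = 36
B = 18^19 mod 43  (bits of 19 = 10011)
  bit 0 = 1: r = r^2 * 18 mod 43 = 1^2 * 18 = 1*18 = 18
  bit 1 = 0: r = r^2 mod 43 = 18^2 = 23
  bit 2 = 0: r = r^2 mod 43 = 23^2 = 13
  bit 3 = 1: r = r^2 * 18 mod 43 = 13^2 * 18 = 40*18 = 32
  bit 4 = 1: r = r^2 * 18 mod 43 = 32^2 * 18 = 35*18 = 28
  -> B = 28
s = B^a = 28^28 mod 43  (bits of 28 = 11100)
  bit 0 = 1: r = r^2 * 28 mod 43 = 1^2 * 28 = 1*28 = 28
  bit 1 = 1: r = r^2 * 28 mod 43 = 28^2 * 28 = 10*28 = 22
  bit 2 = 1: r = r^2 * 28 mod 43 = 22^2 * 28 = 11*28 = 7
  bit 3 = 0: r = r^2 mod 43 = 7^2 = 6
  bit 4 = 0: r = r^2 mod 43 = 6^2 = 36
  -> s = B^a = 36

Answer: 36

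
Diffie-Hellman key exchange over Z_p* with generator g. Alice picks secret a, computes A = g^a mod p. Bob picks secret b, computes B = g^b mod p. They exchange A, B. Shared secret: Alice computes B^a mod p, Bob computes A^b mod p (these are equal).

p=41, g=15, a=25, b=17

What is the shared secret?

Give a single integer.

A = 15^25 mod 41  (bits of 25 = 11001)
  bit 0 = 1: r = r^2 * 15 mod 41 = 1^2 * 15 = 1*15 = 15
  bit 1 = 1: r = r^2 * 15 mod 41 = 15^2 * 15 = 20*15 = 13
  bit 2 = 0: r = r^2 mod 41 = 13^2 = 5
  bit 3 = 0: r = r^2 mod 41 = 5^2 = 25
  bit 4 = 1: r = r^2 * 15 mod 41 = 25^2 * 15 = 10*15 = 27
  -> A = 27
B = 15^17 mod 41  (bits of 17 = 10001)
  bit 0 = 1: r = r^2 * 15 mod 41 = 1^2 * 15 = 1*15 = 15
  bit 1 = 0: r = r^2 mod 41 = 15^2 = 20
  bit 2 = 0: r = r^2 mod 41 = 20^2 = 31
  bit 3 = 0: r = r^2 mod 41 = 31^2 = 18
  bit 4 = 1: r = r^2 * 15 mod 41 = 18^2 * 15 = 37*15 = 22
  -> B = 22
s = B^a = 22^25 mod 41  (bits of 25 = 11001)
  bit 0 = 1: r = r^2 * 22 mod 41 = 1^2 * 22 = 1*22 = 22
  bit 1 = 1: r = r^2 * 22 mod 41 = 22^2 * 22 = 33*22 = 29
  bit 2 = 0: r = r^2 mod 41 = 29^2 = 21
  bit 3 = 0: r = r^2 mod 41 = 21^2 = 31
  bit 4 = 1: r = r^2 * 22 mod 41 = 31^2 * 22 = 18*22 = 27
  -> s = B^a = 27

Answer: 27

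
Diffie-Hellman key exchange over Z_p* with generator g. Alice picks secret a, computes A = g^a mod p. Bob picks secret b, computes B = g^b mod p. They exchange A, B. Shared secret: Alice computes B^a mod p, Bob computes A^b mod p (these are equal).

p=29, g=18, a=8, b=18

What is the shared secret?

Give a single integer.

Answer: 25

Derivation:
A = 18^8 mod 29  (bits of 8 = 1000)
  bit 0 = 1: r = r^2 * 18 mod 29 = 1^2 * 18 = 1*18 = 18
  bit 1 = 0: r = r^2 mod 29 = 18^2 = 5
  bit 2 = 0: r = r^2 mod 29 = 5^2 = 25
  bit 3 = 0: r = r^2 mod 29 = 25^2 = 16
  -> A = 16
B = 18^18 mod 29  (bits of 18 = 10010)
  bit 0 = 1: r = r^2 * 18 mod 29 = 1^2 * 18 = 1*18 = 18
  bit 1 = 0: r = r^2 mod 29 = 18^2 = 5
  bit 2 = 0: r = r^2 mod 29 = 5^2 = 25
  bit 3 = 1: r = r^2 * 18 mod 29 = 25^2 * 18 = 16*18 = 27
  bit 4 = 0: r = r^2 mod 29 = 27^2 = 4
  -> B = 4
s = B^a = 4^8 mod 29  (bits of 8 = 1000)
  bit 0 = 1: r = r^2 * 4 mod 29 = 1^2 * 4 = 1*4 = 4
  bit 1 = 0: r = r^2 mod 29 = 4^2 = 16
  bit 2 = 0: r = r^2 mod 29 = 16^2 = 24
  bit 3 = 0: r = r^2 mod 29 = 24^2 = 25
  -> s = B^a = 25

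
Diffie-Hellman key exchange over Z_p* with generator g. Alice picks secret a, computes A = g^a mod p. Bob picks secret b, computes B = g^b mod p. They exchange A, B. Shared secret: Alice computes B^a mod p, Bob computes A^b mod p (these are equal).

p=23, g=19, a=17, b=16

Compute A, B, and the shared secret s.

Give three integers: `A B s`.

Answer: 21 12 9

Derivation:
A = 19^17 mod 23  (bits of 17 = 10001)
  bit 0 = 1: r = r^2 * 19 mod 23 = 1^2 * 19 = 1*19 = 19
  bit 1 = 0: r = r^2 mod 23 = 19^2 = 16
  bit 2 = 0: r = r^2 mod 23 = 16^2 = 3
  bit 3 = 0: r = r^2 mod 23 = 3^2 = 9
  bit 4 = 1: r = r^2 * 19 mod 23 = 9^2 * 19 = 12*19 = 21
  -> A = 21
B = 19^16 mod 23  (bits of 16 = 10000)
  bit 0 = 1: r = r^2 * 19 mod 23 = 1^2 * 19 = 1*19 = 19
  bit 1 = 0: r = r^2 mod 23 = 19^2 = 16
  bit 2 = 0: r = r^2 mod 23 = 16^2 = 3
  bit 3 = 0: r = r^2 mod 23 = 3^2 = 9
  bit 4 = 0: r = r^2 mod 23 = 9^2 = 12
  -> B = 12
s = B^a = 12^17 mod 23  (bits of 17 = 10001)
  bit 0 = 1: r = r^2 * 12 mod 23 = 1^2 * 12 = 1*12 = 12
  bit 1 = 0: r = r^2 mod 23 = 12^2 = 6
  bit 2 = 0: r = r^2 mod 23 = 6^2 = 13
  bit 3 = 0: r = r^2 mod 23 = 13^2 = 8
  bit 4 = 1: r = r^2 * 12 mod 23 = 8^2 * 12 = 18*12 = 9
  -> s = B^a = 9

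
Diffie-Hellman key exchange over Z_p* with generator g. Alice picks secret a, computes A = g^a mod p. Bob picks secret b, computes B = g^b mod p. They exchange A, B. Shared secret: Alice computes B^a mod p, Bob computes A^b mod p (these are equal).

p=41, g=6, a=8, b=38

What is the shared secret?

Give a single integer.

A = 6^8 mod 41  (bits of 8 = 1000)
  bit 0 = 1: r = r^2 * 6 mod 41 = 1^2 * 6 = 1*6 = 6
  bit 1 = 0: r = r^2 mod 41 = 6^2 = 36
  bit 2 = 0: r = r^2 mod 41 = 36^2 = 25
  bit 3 = 0: r = r^2 mod 41 = 25^2 = 10
  -> A = 10
B = 6^38 mod 41  (bits of 38 = 100110)
  bit 0 = 1: r = r^2 * 6 mod 41 = 1^2 * 6 = 1*6 = 6
  bit 1 = 0: r = r^2 mod 41 = 6^2 = 36
  bit 2 = 0: r = r^2 mod 41 = 36^2 = 25
  bit 3 = 1: r = r^2 * 6 mod 41 = 25^2 * 6 = 10*6 = 19
  bit 4 = 1: r = r^2 * 6 mod 41 = 19^2 * 6 = 33*6 = 34
  bit 5 = 0: r = r^2 mod 41 = 34^2 = 8
  -> B = 8
s = B^a = 8^8 mod 41  (bits of 8 = 1000)
  bit 0 = 1: r = r^2 * 8 mod 41 = 1^2 * 8 = 1*8 = 8
  bit 1 = 0: r = r^2 mod 41 = 8^2 = 23
  bit 2 = 0: r = r^2 mod 41 = 23^2 = 37
  bit 3 = 0: r = r^2 mod 41 = 37^2 = 16
  -> s = B^a = 16

Answer: 16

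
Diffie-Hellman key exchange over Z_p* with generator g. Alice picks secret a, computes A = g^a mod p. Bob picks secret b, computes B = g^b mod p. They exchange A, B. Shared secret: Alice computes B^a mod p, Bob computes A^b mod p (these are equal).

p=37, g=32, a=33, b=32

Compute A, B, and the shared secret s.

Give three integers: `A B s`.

Answer: 29 9 10

Derivation:
A = 32^33 mod 37  (bits of 33 = 100001)
  bit 0 = 1: r = r^2 * 32 mod 37 = 1^2 * 32 = 1*32 = 32
  bit 1 = 0: r = r^2 mod 37 = 32^2 = 25
  bit 2 = 0: r = r^2 mod 37 = 25^2 = 33
  bit 3 = 0: r = r^2 mod 37 = 33^2 = 16
  bit 4 = 0: r = r^2 mod 37 = 16^2 = 34
  bit 5 = 1: r = r^2 * 32 mod 37 = 34^2 * 32 = 9*32 = 29
  -> A = 29
B = 32^32 mod 37  (bits of 32 = 100000)
  bit 0 = 1: r = r^2 * 32 mod 37 = 1^2 * 32 = 1*32 = 32
  bit 1 = 0: r = r^2 mod 37 = 32^2 = 25
  bit 2 = 0: r = r^2 mod 37 = 25^2 = 33
  bit 3 = 0: r = r^2 mod 37 = 33^2 = 16
  bit 4 = 0: r = r^2 mod 37 = 16^2 = 34
  bit 5 = 0: r = r^2 mod 37 = 34^2 = 9
  -> B = 9
s = B^a = 9^33 mod 37  (bits of 33 = 100001)
  bit 0 = 1: r = r^2 * 9 mod 37 = 1^2 * 9 = 1*9 = 9
  bit 1 = 0: r = r^2 mod 37 = 9^2 = 7
  bit 2 = 0: r = r^2 mod 37 = 7^2 = 12
  bit 3 = 0: r = r^2 mod 37 = 12^2 = 33
  bit 4 = 0: r = r^2 mod 37 = 33^2 = 16
  bit 5 = 1: r = r^2 * 9 mod 37 = 16^2 * 9 = 34*9 = 10
  -> s = B^a = 10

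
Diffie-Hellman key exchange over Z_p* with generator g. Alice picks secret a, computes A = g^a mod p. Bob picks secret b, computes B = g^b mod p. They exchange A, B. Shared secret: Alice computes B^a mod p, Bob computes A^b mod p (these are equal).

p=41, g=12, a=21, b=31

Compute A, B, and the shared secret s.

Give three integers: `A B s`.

A = 12^21 mod 41  (bits of 21 = 10101)
  bit 0 = 1: r = r^2 * 12 mod 41 = 1^2 * 12 = 1*12 = 12
  bit 1 = 0: r = r^2 mod 41 = 12^2 = 21
  bit 2 = 1: r = r^2 * 12 mod 41 = 21^2 * 12 = 31*12 = 3
  bit 3 = 0: r = r^2 mod 41 = 3^2 = 9
  bit 4 = 1: r = r^2 * 12 mod 41 = 9^2 * 12 = 40*12 = 29
  -> A = 29
B = 12^31 mod 41  (bits of 31 = 11111)
  bit 0 = 1: r = r^2 * 12 mod 41 = 1^2 * 12 = 1*12 = 12
  bit 1 = 1: r = r^2 * 12 mod 41 = 12^2 * 12 = 21*12 = 6
  bit 2 = 1: r = r^2 * 12 mod 41 = 6^2 * 12 = 36*12 = 22
  bit 3 = 1: r = r^2 * 12 mod 41 = 22^2 * 12 = 33*12 = 27
  bit 4 = 1: r = r^2 * 12 mod 41 = 27^2 * 12 = 32*12 = 15
  -> B = 15
s = B^a = 15^21 mod 41  (bits of 21 = 10101)
  bit 0 = 1: r = r^2 * 15 mod 41 = 1^2 * 15 = 1*15 = 15
  bit 1 = 0: r = r^2 mod 41 = 15^2 = 20
  bit 2 = 1: r = r^2 * 15 mod 41 = 20^2 * 15 = 31*15 = 14
  bit 3 = 0: r = r^2 mod 41 = 14^2 = 32
  bit 4 = 1: r = r^2 * 15 mod 41 = 32^2 * 15 = 40*15 = 26
  -> s = B^a = 26

Answer: 29 15 26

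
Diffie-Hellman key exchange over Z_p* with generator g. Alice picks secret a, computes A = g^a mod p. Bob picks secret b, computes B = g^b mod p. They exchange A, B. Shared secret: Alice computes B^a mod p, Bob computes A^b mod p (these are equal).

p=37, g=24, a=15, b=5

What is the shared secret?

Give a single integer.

A = 24^15 mod 37  (bits of 15 = 1111)
  bit 0 = 1: r = r^2 * 24 mod 37 = 1^2 * 24 = 1*24 = 24
  bit 1 = 1: r = r^2 * 24 mod 37 = 24^2 * 24 = 21*24 = 23
  bit 2 = 1: r = r^2 * 24 mod 37 = 23^2 * 24 = 11*24 = 5
  bit 3 = 1: r = r^2 * 24 mod 37 = 5^2 * 24 = 25*24 = 8
  -> A = 8
B = 24^5 mod 37  (bits of 5 = 101)
  bit 0 = 1: r = r^2 * 24 mod 37 = 1^2 * 24 = 1*24 = 24
  bit 1 = 0: r = r^2 mod 37 = 24^2 = 21
  bit 2 = 1: r = r^2 * 24 mod 37 = 21^2 * 24 = 34*24 = 2
  -> B = 2
s = B^a = 2^15 mod 37  (bits of 15 = 1111)
  bit 0 = 1: r = r^2 * 2 mod 37 = 1^2 * 2 = 1*2 = 2
  bit 1 = 1: r = r^2 * 2 mod 37 = 2^2 * 2 = 4*2 = 8
  bit 2 = 1: r = r^2 * 2 mod 37 = 8^2 * 2 = 27*2 = 17
  bit 3 = 1: r = r^2 * 2 mod 37 = 17^2 * 2 = 30*2 = 23
  -> s = B^a = 23

Answer: 23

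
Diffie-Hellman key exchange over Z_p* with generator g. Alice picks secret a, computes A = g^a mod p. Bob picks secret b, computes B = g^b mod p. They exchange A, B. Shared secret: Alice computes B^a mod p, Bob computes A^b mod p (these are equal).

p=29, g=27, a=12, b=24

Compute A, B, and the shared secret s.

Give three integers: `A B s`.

Answer: 7 20 24

Derivation:
A = 27^12 mod 29  (bits of 12 = 1100)
  bit 0 = 1: r = r^2 * 27 mod 29 = 1^2 * 27 = 1*27 = 27
  bit 1 = 1: r = r^2 * 27 mod 29 = 27^2 * 27 = 4*27 = 21
  bit 2 = 0: r = r^2 mod 29 = 21^2 = 6
  bit 3 = 0: r = r^2 mod 29 = 6^2 = 7
  -> A = 7
B = 27^24 mod 29  (bits of 24 = 11000)
  bit 0 = 1: r = r^2 * 27 mod 29 = 1^2 * 27 = 1*27 = 27
  bit 1 = 1: r = r^2 * 27 mod 29 = 27^2 * 27 = 4*27 = 21
  bit 2 = 0: r = r^2 mod 29 = 21^2 = 6
  bit 3 = 0: r = r^2 mod 29 = 6^2 = 7
  bit 4 = 0: r = r^2 mod 29 = 7^2 = 20
  -> B = 20
s = B^a = 20^12 mod 29  (bits of 12 = 1100)
  bit 0 = 1: r = r^2 * 20 mod 29 = 1^2 * 20 = 1*20 = 20
  bit 1 = 1: r = r^2 * 20 mod 29 = 20^2 * 20 = 23*20 = 25
  bit 2 = 0: r = r^2 mod 29 = 25^2 = 16
  bit 3 = 0: r = r^2 mod 29 = 16^2 = 24
  -> s = B^a = 24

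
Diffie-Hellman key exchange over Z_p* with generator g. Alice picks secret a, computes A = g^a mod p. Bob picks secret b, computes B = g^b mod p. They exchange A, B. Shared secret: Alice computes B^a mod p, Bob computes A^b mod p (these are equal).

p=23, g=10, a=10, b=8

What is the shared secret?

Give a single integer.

Answer: 12

Derivation:
A = 10^10 mod 23  (bits of 10 = 1010)
  bit 0 = 1: r = r^2 * 10 mod 23 = 1^2 * 10 = 1*10 = 10
  bit 1 = 0: r = r^2 mod 23 = 10^2 = 8
  bit 2 = 1: r = r^2 * 10 mod 23 = 8^2 * 10 = 18*10 = 19
  bit 3 = 0: r = r^2 mod 23 = 19^2 = 16
  -> A = 16
B = 10^8 mod 23  (bits of 8 = 1000)
  bit 0 = 1: r = r^2 * 10 mod 23 = 1^2 * 10 = 1*10 = 10
  bit 1 = 0: r = r^2 mod 23 = 10^2 = 8
  bit 2 = 0: r = r^2 mod 23 = 8^2 = 18
  bit 3 = 0: r = r^2 mod 23 = 18^2 = 2
  -> B = 2
s = B^a = 2^10 mod 23  (bits of 10 = 1010)
  bit 0 = 1: r = r^2 * 2 mod 23 = 1^2 * 2 = 1*2 = 2
  bit 1 = 0: r = r^2 mod 23 = 2^2 = 4
  bit 2 = 1: r = r^2 * 2 mod 23 = 4^2 * 2 = 16*2 = 9
  bit 3 = 0: r = r^2 mod 23 = 9^2 = 12
  -> s = B^a = 12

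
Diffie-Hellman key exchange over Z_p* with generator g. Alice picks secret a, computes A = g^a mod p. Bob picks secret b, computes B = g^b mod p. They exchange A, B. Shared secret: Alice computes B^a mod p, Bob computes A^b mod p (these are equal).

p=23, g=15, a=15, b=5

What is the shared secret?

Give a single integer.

A = 15^15 mod 23  (bits of 15 = 1111)
  bit 0 = 1: r = r^2 * 15 mod 23 = 1^2 * 15 = 1*15 = 15
  bit 1 = 1: r = r^2 * 15 mod 23 = 15^2 * 15 = 18*15 = 17
  bit 2 = 1: r = r^2 * 15 mod 23 = 17^2 * 15 = 13*15 = 11
  bit 3 = 1: r = r^2 * 15 mod 23 = 11^2 * 15 = 6*15 = 21
  -> A = 21
B = 15^5 mod 23  (bits of 5 = 101)
  bit 0 = 1: r = r^2 * 15 mod 23 = 1^2 * 15 = 1*15 = 15
  bit 1 = 0: r = r^2 mod 23 = 15^2 = 18
  bit 2 = 1: r = r^2 * 15 mod 23 = 18^2 * 15 = 2*15 = 7
  -> B = 7
s = B^a = 7^15 mod 23  (bits of 15 = 1111)
  bit 0 = 1: r = r^2 * 7 mod 23 = 1^2 * 7 = 1*7 = 7
  bit 1 = 1: r = r^2 * 7 mod 23 = 7^2 * 7 = 3*7 = 21
  bit 2 = 1: r = r^2 * 7 mod 23 = 21^2 * 7 = 4*7 = 5
  bit 3 = 1: r = r^2 * 7 mod 23 = 5^2 * 7 = 2*7 = 14
  -> s = B^a = 14

Answer: 14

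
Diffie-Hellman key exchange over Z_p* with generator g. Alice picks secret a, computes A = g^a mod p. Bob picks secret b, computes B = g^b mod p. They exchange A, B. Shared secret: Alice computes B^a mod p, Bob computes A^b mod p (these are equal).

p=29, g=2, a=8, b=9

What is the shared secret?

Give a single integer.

Answer: 25

Derivation:
A = 2^8 mod 29  (bits of 8 = 1000)
  bit 0 = 1: r = r^2 * 2 mod 29 = 1^2 * 2 = 1*2 = 2
  bit 1 = 0: r = r^2 mod 29 = 2^2 = 4
  bit 2 = 0: r = r^2 mod 29 = 4^2 = 16
  bit 3 = 0: r = r^2 mod 29 = 16^2 = 24
  -> A = 24
B = 2^9 mod 29  (bits of 9 = 1001)
  bit 0 = 1: r = r^2 * 2 mod 29 = 1^2 * 2 = 1*2 = 2
  bit 1 = 0: r = r^2 mod 29 = 2^2 = 4
  bit 2 = 0: r = r^2 mod 29 = 4^2 = 16
  bit 3 = 1: r = r^2 * 2 mod 29 = 16^2 * 2 = 24*2 = 19
  -> B = 19
s = B^a = 19^8 mod 29  (bits of 8 = 1000)
  bit 0 = 1: r = r^2 * 19 mod 29 = 1^2 * 19 = 1*19 = 19
  bit 1 = 0: r = r^2 mod 29 = 19^2 = 13
  bit 2 = 0: r = r^2 mod 29 = 13^2 = 24
  bit 3 = 0: r = r^2 mod 29 = 24^2 = 25
  -> s = B^a = 25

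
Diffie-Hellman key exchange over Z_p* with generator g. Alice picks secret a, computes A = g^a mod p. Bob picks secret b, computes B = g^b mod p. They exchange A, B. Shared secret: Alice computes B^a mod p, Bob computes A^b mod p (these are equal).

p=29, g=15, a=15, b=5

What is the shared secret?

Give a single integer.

A = 15^15 mod 29  (bits of 15 = 1111)
  bit 0 = 1: r = r^2 * 15 mod 29 = 1^2 * 15 = 1*15 = 15
  bit 1 = 1: r = r^2 * 15 mod 29 = 15^2 * 15 = 22*15 = 11
  bit 2 = 1: r = r^2 * 15 mod 29 = 11^2 * 15 = 5*15 = 17
  bit 3 = 1: r = r^2 * 15 mod 29 = 17^2 * 15 = 28*15 = 14
  -> A = 14
B = 15^5 mod 29  (bits of 5 = 101)
  bit 0 = 1: r = r^2 * 15 mod 29 = 1^2 * 15 = 1*15 = 15
  bit 1 = 0: r = r^2 mod 29 = 15^2 = 22
  bit 2 = 1: r = r^2 * 15 mod 29 = 22^2 * 15 = 20*15 = 10
  -> B = 10
s = B^a = 10^15 mod 29  (bits of 15 = 1111)
  bit 0 = 1: r = r^2 * 10 mod 29 = 1^2 * 10 = 1*10 = 10
  bit 1 = 1: r = r^2 * 10 mod 29 = 10^2 * 10 = 13*10 = 14
  bit 2 = 1: r = r^2 * 10 mod 29 = 14^2 * 10 = 22*10 = 17
  bit 3 = 1: r = r^2 * 10 mod 29 = 17^2 * 10 = 28*10 = 19
  -> s = B^a = 19

Answer: 19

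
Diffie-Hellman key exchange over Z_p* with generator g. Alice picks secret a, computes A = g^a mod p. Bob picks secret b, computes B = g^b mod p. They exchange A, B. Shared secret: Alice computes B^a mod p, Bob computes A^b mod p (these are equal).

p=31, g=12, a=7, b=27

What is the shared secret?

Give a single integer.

Answer: 15

Derivation:
A = 12^7 mod 31  (bits of 7 = 111)
  bit 0 = 1: r = r^2 * 12 mod 31 = 1^2 * 12 = 1*12 = 12
  bit 1 = 1: r = r^2 * 12 mod 31 = 12^2 * 12 = 20*12 = 23
  bit 2 = 1: r = r^2 * 12 mod 31 = 23^2 * 12 = 2*12 = 24
  -> A = 24
B = 12^27 mod 31  (bits of 27 = 11011)
  bit 0 = 1: r = r^2 * 12 mod 31 = 1^2 * 12 = 1*12 = 12
  bit 1 = 1: r = r^2 * 12 mod 31 = 12^2 * 12 = 20*12 = 23
  bit 2 = 0: r = r^2 mod 31 = 23^2 = 2
  bit 3 = 1: r = r^2 * 12 mod 31 = 2^2 * 12 = 4*12 = 17
  bit 4 = 1: r = r^2 * 12 mod 31 = 17^2 * 12 = 10*12 = 27
  -> B = 27
s = B^a = 27^7 mod 31  (bits of 7 = 111)
  bit 0 = 1: r = r^2 * 27 mod 31 = 1^2 * 27 = 1*27 = 27
  bit 1 = 1: r = r^2 * 27 mod 31 = 27^2 * 27 = 16*27 = 29
  bit 2 = 1: r = r^2 * 27 mod 31 = 29^2 * 27 = 4*27 = 15
  -> s = B^a = 15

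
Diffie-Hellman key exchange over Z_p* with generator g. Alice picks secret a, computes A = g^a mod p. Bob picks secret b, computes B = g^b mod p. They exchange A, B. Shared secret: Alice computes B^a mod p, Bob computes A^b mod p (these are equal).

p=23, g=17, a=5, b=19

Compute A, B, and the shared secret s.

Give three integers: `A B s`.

Answer: 21 5 20

Derivation:
A = 17^5 mod 23  (bits of 5 = 101)
  bit 0 = 1: r = r^2 * 17 mod 23 = 1^2 * 17 = 1*17 = 17
  bit 1 = 0: r = r^2 mod 23 = 17^2 = 13
  bit 2 = 1: r = r^2 * 17 mod 23 = 13^2 * 17 = 8*17 = 21
  -> A = 21
B = 17^19 mod 23  (bits of 19 = 10011)
  bit 0 = 1: r = r^2 * 17 mod 23 = 1^2 * 17 = 1*17 = 17
  bit 1 = 0: r = r^2 mod 23 = 17^2 = 13
  bit 2 = 0: r = r^2 mod 23 = 13^2 = 8
  bit 3 = 1: r = r^2 * 17 mod 23 = 8^2 * 17 = 18*17 = 7
  bit 4 = 1: r = r^2 * 17 mod 23 = 7^2 * 17 = 3*17 = 5
  -> B = 5
s = B^a = 5^5 mod 23  (bits of 5 = 101)
  bit 0 = 1: r = r^2 * 5 mod 23 = 1^2 * 5 = 1*5 = 5
  bit 1 = 0: r = r^2 mod 23 = 5^2 = 2
  bit 2 = 1: r = r^2 * 5 mod 23 = 2^2 * 5 = 4*5 = 20
  -> s = B^a = 20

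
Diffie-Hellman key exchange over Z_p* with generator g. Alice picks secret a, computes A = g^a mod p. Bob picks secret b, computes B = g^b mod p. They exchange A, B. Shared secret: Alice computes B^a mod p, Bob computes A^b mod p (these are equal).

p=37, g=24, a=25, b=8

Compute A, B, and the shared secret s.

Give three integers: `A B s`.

Answer: 32 9 16

Derivation:
A = 24^25 mod 37  (bits of 25 = 11001)
  bit 0 = 1: r = r^2 * 24 mod 37 = 1^2 * 24 = 1*24 = 24
  bit 1 = 1: r = r^2 * 24 mod 37 = 24^2 * 24 = 21*24 = 23
  bit 2 = 0: r = r^2 mod 37 = 23^2 = 11
  bit 3 = 0: r = r^2 mod 37 = 11^2 = 10
  bit 4 = 1: r = r^2 * 24 mod 37 = 10^2 * 24 = 26*24 = 32
  -> A = 32
B = 24^8 mod 37  (bits of 8 = 1000)
  bit 0 = 1: r = r^2 * 24 mod 37 = 1^2 * 24 = 1*24 = 24
  bit 1 = 0: r = r^2 mod 37 = 24^2 = 21
  bit 2 = 0: r = r^2 mod 37 = 21^2 = 34
  bit 3 = 0: r = r^2 mod 37 = 34^2 = 9
  -> B = 9
s = B^a = 9^25 mod 37  (bits of 25 = 11001)
  bit 0 = 1: r = r^2 * 9 mod 37 = 1^2 * 9 = 1*9 = 9
  bit 1 = 1: r = r^2 * 9 mod 37 = 9^2 * 9 = 7*9 = 26
  bit 2 = 0: r = r^2 mod 37 = 26^2 = 10
  bit 3 = 0: r = r^2 mod 37 = 10^2 = 26
  bit 4 = 1: r = r^2 * 9 mod 37 = 26^2 * 9 = 10*9 = 16
  -> s = B^a = 16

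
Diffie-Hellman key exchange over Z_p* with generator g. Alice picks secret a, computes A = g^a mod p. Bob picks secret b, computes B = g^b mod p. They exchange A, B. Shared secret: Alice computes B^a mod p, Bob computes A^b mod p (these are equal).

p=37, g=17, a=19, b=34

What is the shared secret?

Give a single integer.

A = 17^19 mod 37  (bits of 19 = 10011)
  bit 0 = 1: r = r^2 * 17 mod 37 = 1^2 * 17 = 1*17 = 17
  bit 1 = 0: r = r^2 mod 37 = 17^2 = 30
  bit 2 = 0: r = r^2 mod 37 = 30^2 = 12
  bit 3 = 1: r = r^2 * 17 mod 37 = 12^2 * 17 = 33*17 = 6
  bit 4 = 1: r = r^2 * 17 mod 37 = 6^2 * 17 = 36*17 = 20
  -> A = 20
B = 17^34 mod 37  (bits of 34 = 100010)
  bit 0 = 1: r = r^2 * 17 mod 37 = 1^2 * 17 = 1*17 = 17
  bit 1 = 0: r = r^2 mod 37 = 17^2 = 30
  bit 2 = 0: r = r^2 mod 37 = 30^2 = 12
  bit 3 = 0: r = r^2 mod 37 = 12^2 = 33
  bit 4 = 1: r = r^2 * 17 mod 37 = 33^2 * 17 = 16*17 = 13
  bit 5 = 0: r = r^2 mod 37 = 13^2 = 21
  -> B = 21
s = B^a = 21^19 mod 37  (bits of 19 = 10011)
  bit 0 = 1: r = r^2 * 21 mod 37 = 1^2 * 21 = 1*21 = 21
  bit 1 = 0: r = r^2 mod 37 = 21^2 = 34
  bit 2 = 0: r = r^2 mod 37 = 34^2 = 9
  bit 3 = 1: r = r^2 * 21 mod 37 = 9^2 * 21 = 7*21 = 36
  bit 4 = 1: r = r^2 * 21 mod 37 = 36^2 * 21 = 1*21 = 21
  -> s = B^a = 21

Answer: 21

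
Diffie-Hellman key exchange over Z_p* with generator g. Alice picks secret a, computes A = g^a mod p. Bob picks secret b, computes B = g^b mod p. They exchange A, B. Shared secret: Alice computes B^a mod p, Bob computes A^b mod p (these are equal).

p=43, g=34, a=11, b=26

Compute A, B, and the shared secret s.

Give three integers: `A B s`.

A = 34^11 mod 43  (bits of 11 = 1011)
  bit 0 = 1: r = r^2 * 34 mod 43 = 1^2 * 34 = 1*34 = 34
  bit 1 = 0: r = r^2 mod 43 = 34^2 = 38
  bit 2 = 1: r = r^2 * 34 mod 43 = 38^2 * 34 = 25*34 = 33
  bit 3 = 1: r = r^2 * 34 mod 43 = 33^2 * 34 = 14*34 = 3
  -> A = 3
B = 34^26 mod 43  (bits of 26 = 11010)
  bit 0 = 1: r = r^2 * 34 mod 43 = 1^2 * 34 = 1*34 = 34
  bit 1 = 1: r = r^2 * 34 mod 43 = 34^2 * 34 = 38*34 = 2
  bit 2 = 0: r = r^2 mod 43 = 2^2 = 4
  bit 3 = 1: r = r^2 * 34 mod 43 = 4^2 * 34 = 16*34 = 28
  bit 4 = 0: r = r^2 mod 43 = 28^2 = 10
  -> B = 10
s = B^a = 10^11 mod 43  (bits of 11 = 1011)
  bit 0 = 1: r = r^2 * 10 mod 43 = 1^2 * 10 = 1*10 = 10
  bit 1 = 0: r = r^2 mod 43 = 10^2 = 14
  bit 2 = 1: r = r^2 * 10 mod 43 = 14^2 * 10 = 24*10 = 25
  bit 3 = 1: r = r^2 * 10 mod 43 = 25^2 * 10 = 23*10 = 15
  -> s = B^a = 15

Answer: 3 10 15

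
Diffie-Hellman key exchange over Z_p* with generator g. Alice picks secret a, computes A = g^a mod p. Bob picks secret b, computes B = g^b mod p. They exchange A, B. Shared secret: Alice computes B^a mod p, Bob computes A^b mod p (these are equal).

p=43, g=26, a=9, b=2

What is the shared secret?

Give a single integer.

A = 26^9 mod 43  (bits of 9 = 1001)
  bit 0 = 1: r = r^2 * 26 mod 43 = 1^2 * 26 = 1*26 = 26
  bit 1 = 0: r = r^2 mod 43 = 26^2 = 31
  bit 2 = 0: r = r^2 mod 43 = 31^2 = 15
  bit 3 = 1: r = r^2 * 26 mod 43 = 15^2 * 26 = 10*26 = 2
  -> A = 2
B = 26^2 mod 43  (bits of 2 = 10)
  bit 0 = 1: r = r^2 * 26 mod 43 = 1^2 * 26 = 1*26 = 26
  bit 1 = 0: r = r^2 mod 43 = 26^2 = 31
  -> B = 31
s = B^a = 31^9 mod 43  (bits of 9 = 1001)
  bit 0 = 1: r = r^2 * 31 mod 43 = 1^2 * 31 = 1*31 = 31
  bit 1 = 0: r = r^2 mod 43 = 31^2 = 15
  bit 2 = 0: r = r^2 mod 43 = 15^2 = 10
  bit 3 = 1: r = r^2 * 31 mod 43 = 10^2 * 31 = 14*31 = 4
  -> s = B^a = 4

Answer: 4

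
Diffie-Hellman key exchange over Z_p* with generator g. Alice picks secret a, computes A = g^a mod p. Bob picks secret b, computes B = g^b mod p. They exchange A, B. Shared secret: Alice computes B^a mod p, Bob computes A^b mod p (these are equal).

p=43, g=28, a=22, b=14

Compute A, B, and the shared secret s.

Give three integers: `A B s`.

A = 28^22 mod 43  (bits of 22 = 10110)
  bit 0 = 1: r = r^2 * 28 mod 43 = 1^2 * 28 = 1*28 = 28
  bit 1 = 0: r = r^2 mod 43 = 28^2 = 10
  bit 2 = 1: r = r^2 * 28 mod 43 = 10^2 * 28 = 14*28 = 5
  bit 3 = 1: r = r^2 * 28 mod 43 = 5^2 * 28 = 25*28 = 12
  bit 4 = 0: r = r^2 mod 43 = 12^2 = 15
  -> A = 15
B = 28^14 mod 43  (bits of 14 = 1110)
  bit 0 = 1: r = r^2 * 28 mod 43 = 1^2 * 28 = 1*28 = 28
  bit 1 = 1: r = r^2 * 28 mod 43 = 28^2 * 28 = 10*28 = 22
  bit 2 = 1: r = r^2 * 28 mod 43 = 22^2 * 28 = 11*28 = 7
  bit 3 = 0: r = r^2 mod 43 = 7^2 = 6
  -> B = 6
s = B^a = 6^22 mod 43  (bits of 22 = 10110)
  bit 0 = 1: r = r^2 * 6 mod 43 = 1^2 * 6 = 1*6 = 6
  bit 1 = 0: r = r^2 mod 43 = 6^2 = 36
  bit 2 = 1: r = r^2 * 6 mod 43 = 36^2 * 6 = 6*6 = 36
  bit 3 = 1: r = r^2 * 6 mod 43 = 36^2 * 6 = 6*6 = 36
  bit 4 = 0: r = r^2 mod 43 = 36^2 = 6
  -> s = B^a = 6

Answer: 15 6 6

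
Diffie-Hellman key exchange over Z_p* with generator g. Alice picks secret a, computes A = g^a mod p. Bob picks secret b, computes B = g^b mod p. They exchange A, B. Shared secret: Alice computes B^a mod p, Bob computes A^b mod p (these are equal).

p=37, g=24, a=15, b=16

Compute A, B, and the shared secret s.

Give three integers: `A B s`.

A = 24^15 mod 37  (bits of 15 = 1111)
  bit 0 = 1: r = r^2 * 24 mod 37 = 1^2 * 24 = 1*24 = 24
  bit 1 = 1: r = r^2 * 24 mod 37 = 24^2 * 24 = 21*24 = 23
  bit 2 = 1: r = r^2 * 24 mod 37 = 23^2 * 24 = 11*24 = 5
  bit 3 = 1: r = r^2 * 24 mod 37 = 5^2 * 24 = 25*24 = 8
  -> A = 8
B = 24^16 mod 37  (bits of 16 = 10000)
  bit 0 = 1: r = r^2 * 24 mod 37 = 1^2 * 24 = 1*24 = 24
  bit 1 = 0: r = r^2 mod 37 = 24^2 = 21
  bit 2 = 0: r = r^2 mod 37 = 21^2 = 34
  bit 3 = 0: r = r^2 mod 37 = 34^2 = 9
  bit 4 = 0: r = r^2 mod 37 = 9^2 = 7
  -> B = 7
s = B^a = 7^15 mod 37  (bits of 15 = 1111)
  bit 0 = 1: r = r^2 * 7 mod 37 = 1^2 * 7 = 1*7 = 7
  bit 1 = 1: r = r^2 * 7 mod 37 = 7^2 * 7 = 12*7 = 10
  bit 2 = 1: r = r^2 * 7 mod 37 = 10^2 * 7 = 26*7 = 34
  bit 3 = 1: r = r^2 * 7 mod 37 = 34^2 * 7 = 9*7 = 26
  -> s = B^a = 26

Answer: 8 7 26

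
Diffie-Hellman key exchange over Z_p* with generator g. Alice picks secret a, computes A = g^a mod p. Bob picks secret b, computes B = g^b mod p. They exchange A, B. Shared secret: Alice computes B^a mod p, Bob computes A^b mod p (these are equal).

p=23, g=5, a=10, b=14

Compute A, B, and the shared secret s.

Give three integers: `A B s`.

A = 5^10 mod 23  (bits of 10 = 1010)
  bit 0 = 1: r = r^2 * 5 mod 23 = 1^2 * 5 = 1*5 = 5
  bit 1 = 0: r = r^2 mod 23 = 5^2 = 2
  bit 2 = 1: r = r^2 * 5 mod 23 = 2^2 * 5 = 4*5 = 20
  bit 3 = 0: r = r^2 mod 23 = 20^2 = 9
  -> A = 9
B = 5^14 mod 23  (bits of 14 = 1110)
  bit 0 = 1: r = r^2 * 5 mod 23 = 1^2 * 5 = 1*5 = 5
  bit 1 = 1: r = r^2 * 5 mod 23 = 5^2 * 5 = 2*5 = 10
  bit 2 = 1: r = r^2 * 5 mod 23 = 10^2 * 5 = 8*5 = 17
  bit 3 = 0: r = r^2 mod 23 = 17^2 = 13
  -> B = 13
s = B^a = 13^10 mod 23  (bits of 10 = 1010)
  bit 0 = 1: r = r^2 * 13 mod 23 = 1^2 * 13 = 1*13 = 13
  bit 1 = 0: r = r^2 mod 23 = 13^2 = 8
  bit 2 = 1: r = r^2 * 13 mod 23 = 8^2 * 13 = 18*13 = 4
  bit 3 = 0: r = r^2 mod 23 = 4^2 = 16
  -> s = B^a = 16

Answer: 9 13 16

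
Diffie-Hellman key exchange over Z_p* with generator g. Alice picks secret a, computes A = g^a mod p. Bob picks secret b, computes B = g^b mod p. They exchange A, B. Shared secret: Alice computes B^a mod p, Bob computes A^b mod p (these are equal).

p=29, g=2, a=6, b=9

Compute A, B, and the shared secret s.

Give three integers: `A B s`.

Answer: 6 19 22

Derivation:
A = 2^6 mod 29  (bits of 6 = 110)
  bit 0 = 1: r = r^2 * 2 mod 29 = 1^2 * 2 = 1*2 = 2
  bit 1 = 1: r = r^2 * 2 mod 29 = 2^2 * 2 = 4*2 = 8
  bit 2 = 0: r = r^2 mod 29 = 8^2 = 6
  -> A = 6
B = 2^9 mod 29  (bits of 9 = 1001)
  bit 0 = 1: r = r^2 * 2 mod 29 = 1^2 * 2 = 1*2 = 2
  bit 1 = 0: r = r^2 mod 29 = 2^2 = 4
  bit 2 = 0: r = r^2 mod 29 = 4^2 = 16
  bit 3 = 1: r = r^2 * 2 mod 29 = 16^2 * 2 = 24*2 = 19
  -> B = 19
s = B^a = 19^6 mod 29  (bits of 6 = 110)
  bit 0 = 1: r = r^2 * 19 mod 29 = 1^2 * 19 = 1*19 = 19
  bit 1 = 1: r = r^2 * 19 mod 29 = 19^2 * 19 = 13*19 = 15
  bit 2 = 0: r = r^2 mod 29 = 15^2 = 22
  -> s = B^a = 22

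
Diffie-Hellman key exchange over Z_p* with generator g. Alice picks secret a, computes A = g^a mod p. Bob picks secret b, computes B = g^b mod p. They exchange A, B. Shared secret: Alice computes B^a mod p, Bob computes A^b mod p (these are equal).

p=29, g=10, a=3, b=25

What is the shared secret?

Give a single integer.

Answer: 21

Derivation:
A = 10^3 mod 29  (bits of 3 = 11)
  bit 0 = 1: r = r^2 * 10 mod 29 = 1^2 * 10 = 1*10 = 10
  bit 1 = 1: r = r^2 * 10 mod 29 = 10^2 * 10 = 13*10 = 14
  -> A = 14
B = 10^25 mod 29  (bits of 25 = 11001)
  bit 0 = 1: r = r^2 * 10 mod 29 = 1^2 * 10 = 1*10 = 10
  bit 1 = 1: r = r^2 * 10 mod 29 = 10^2 * 10 = 13*10 = 14
  bit 2 = 0: r = r^2 mod 29 = 14^2 = 22
  bit 3 = 0: r = r^2 mod 29 = 22^2 = 20
  bit 4 = 1: r = r^2 * 10 mod 29 = 20^2 * 10 = 23*10 = 27
  -> B = 27
s = B^a = 27^3 mod 29  (bits of 3 = 11)
  bit 0 = 1: r = r^2 * 27 mod 29 = 1^2 * 27 = 1*27 = 27
  bit 1 = 1: r = r^2 * 27 mod 29 = 27^2 * 27 = 4*27 = 21
  -> s = B^a = 21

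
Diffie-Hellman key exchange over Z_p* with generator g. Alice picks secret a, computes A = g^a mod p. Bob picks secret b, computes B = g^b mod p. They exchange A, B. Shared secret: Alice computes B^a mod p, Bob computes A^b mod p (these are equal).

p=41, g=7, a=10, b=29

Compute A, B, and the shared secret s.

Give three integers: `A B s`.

Answer: 9 28 9

Derivation:
A = 7^10 mod 41  (bits of 10 = 1010)
  bit 0 = 1: r = r^2 * 7 mod 41 = 1^2 * 7 = 1*7 = 7
  bit 1 = 0: r = r^2 mod 41 = 7^2 = 8
  bit 2 = 1: r = r^2 * 7 mod 41 = 8^2 * 7 = 23*7 = 38
  bit 3 = 0: r = r^2 mod 41 = 38^2 = 9
  -> A = 9
B = 7^29 mod 41  (bits of 29 = 11101)
  bit 0 = 1: r = r^2 * 7 mod 41 = 1^2 * 7 = 1*7 = 7
  bit 1 = 1: r = r^2 * 7 mod 41 = 7^2 * 7 = 8*7 = 15
  bit 2 = 1: r = r^2 * 7 mod 41 = 15^2 * 7 = 20*7 = 17
  bit 3 = 0: r = r^2 mod 41 = 17^2 = 2
  bit 4 = 1: r = r^2 * 7 mod 41 = 2^2 * 7 = 4*7 = 28
  -> B = 28
s = B^a = 28^10 mod 41  (bits of 10 = 1010)
  bit 0 = 1: r = r^2 * 28 mod 41 = 1^2 * 28 = 1*28 = 28
  bit 1 = 0: r = r^2 mod 41 = 28^2 = 5
  bit 2 = 1: r = r^2 * 28 mod 41 = 5^2 * 28 = 25*28 = 3
  bit 3 = 0: r = r^2 mod 41 = 3^2 = 9
  -> s = B^a = 9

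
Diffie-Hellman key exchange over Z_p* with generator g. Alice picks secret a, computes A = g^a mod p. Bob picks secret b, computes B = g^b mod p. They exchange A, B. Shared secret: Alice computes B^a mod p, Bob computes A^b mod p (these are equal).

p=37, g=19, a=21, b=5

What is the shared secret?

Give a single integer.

Answer: 8

Derivation:
A = 19^21 mod 37  (bits of 21 = 10101)
  bit 0 = 1: r = r^2 * 19 mod 37 = 1^2 * 19 = 1*19 = 19
  bit 1 = 0: r = r^2 mod 37 = 19^2 = 28
  bit 2 = 1: r = r^2 * 19 mod 37 = 28^2 * 19 = 7*19 = 22
  bit 3 = 0: r = r^2 mod 37 = 22^2 = 3
  bit 4 = 1: r = r^2 * 19 mod 37 = 3^2 * 19 = 9*19 = 23
  -> A = 23
B = 19^5 mod 37  (bits of 5 = 101)
  bit 0 = 1: r = r^2 * 19 mod 37 = 1^2 * 19 = 1*19 = 19
  bit 1 = 0: r = r^2 mod 37 = 19^2 = 28
  bit 2 = 1: r = r^2 * 19 mod 37 = 28^2 * 19 = 7*19 = 22
  -> B = 22
s = B^a = 22^21 mod 37  (bits of 21 = 10101)
  bit 0 = 1: r = r^2 * 22 mod 37 = 1^2 * 22 = 1*22 = 22
  bit 1 = 0: r = r^2 mod 37 = 22^2 = 3
  bit 2 = 1: r = r^2 * 22 mod 37 = 3^2 * 22 = 9*22 = 13
  bit 3 = 0: r = r^2 mod 37 = 13^2 = 21
  bit 4 = 1: r = r^2 * 22 mod 37 = 21^2 * 22 = 34*22 = 8
  -> s = B^a = 8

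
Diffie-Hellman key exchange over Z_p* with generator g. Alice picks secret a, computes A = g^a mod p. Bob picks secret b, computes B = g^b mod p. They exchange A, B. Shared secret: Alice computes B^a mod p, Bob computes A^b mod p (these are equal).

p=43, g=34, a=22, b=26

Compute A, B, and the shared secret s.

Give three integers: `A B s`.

A = 34^22 mod 43  (bits of 22 = 10110)
  bit 0 = 1: r = r^2 * 34 mod 43 = 1^2 * 34 = 1*34 = 34
  bit 1 = 0: r = r^2 mod 43 = 34^2 = 38
  bit 2 = 1: r = r^2 * 34 mod 43 = 38^2 * 34 = 25*34 = 33
  bit 3 = 1: r = r^2 * 34 mod 43 = 33^2 * 34 = 14*34 = 3
  bit 4 = 0: r = r^2 mod 43 = 3^2 = 9
  -> A = 9
B = 34^26 mod 43  (bits of 26 = 11010)
  bit 0 = 1: r = r^2 * 34 mod 43 = 1^2 * 34 = 1*34 = 34
  bit 1 = 1: r = r^2 * 34 mod 43 = 34^2 * 34 = 38*34 = 2
  bit 2 = 0: r = r^2 mod 43 = 2^2 = 4
  bit 3 = 1: r = r^2 * 34 mod 43 = 4^2 * 34 = 16*34 = 28
  bit 4 = 0: r = r^2 mod 43 = 28^2 = 10
  -> B = 10
s = B^a = 10^22 mod 43  (bits of 22 = 10110)
  bit 0 = 1: r = r^2 * 10 mod 43 = 1^2 * 10 = 1*10 = 10
  bit 1 = 0: r = r^2 mod 43 = 10^2 = 14
  bit 2 = 1: r = r^2 * 10 mod 43 = 14^2 * 10 = 24*10 = 25
  bit 3 = 1: r = r^2 * 10 mod 43 = 25^2 * 10 = 23*10 = 15
  bit 4 = 0: r = r^2 mod 43 = 15^2 = 10
  -> s = B^a = 10

Answer: 9 10 10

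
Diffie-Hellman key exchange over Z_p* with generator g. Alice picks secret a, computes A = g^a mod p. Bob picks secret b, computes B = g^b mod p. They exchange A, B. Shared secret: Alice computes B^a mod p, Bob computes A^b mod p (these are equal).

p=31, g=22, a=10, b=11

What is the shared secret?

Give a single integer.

A = 22^10 mod 31  (bits of 10 = 1010)
  bit 0 = 1: r = r^2 * 22 mod 31 = 1^2 * 22 = 1*22 = 22
  bit 1 = 0: r = r^2 mod 31 = 22^2 = 19
  bit 2 = 1: r = r^2 * 22 mod 31 = 19^2 * 22 = 20*22 = 6
  bit 3 = 0: r = r^2 mod 31 = 6^2 = 5
  -> A = 5
B = 22^11 mod 31  (bits of 11 = 1011)
  bit 0 = 1: r = r^2 * 22 mod 31 = 1^2 * 22 = 1*22 = 22
  bit 1 = 0: r = r^2 mod 31 = 22^2 = 19
  bit 2 = 1: r = r^2 * 22 mod 31 = 19^2 * 22 = 20*22 = 6
  bit 3 = 1: r = r^2 * 22 mod 31 = 6^2 * 22 = 5*22 = 17
  -> B = 17
s = B^a = 17^10 mod 31  (bits of 10 = 1010)
  bit 0 = 1: r = r^2 * 17 mod 31 = 1^2 * 17 = 1*17 = 17
  bit 1 = 0: r = r^2 mod 31 = 17^2 = 10
  bit 2 = 1: r = r^2 * 17 mod 31 = 10^2 * 17 = 7*17 = 26
  bit 3 = 0: r = r^2 mod 31 = 26^2 = 25
  -> s = B^a = 25

Answer: 25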